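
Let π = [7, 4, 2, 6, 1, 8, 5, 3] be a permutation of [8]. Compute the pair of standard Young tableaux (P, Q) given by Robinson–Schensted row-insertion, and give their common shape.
P = [1, 3, 8] / [2, 5] / [4, 6] / [7];  Q = [1, 4, 6] / [2, 7] / [3, 8] / [5];  common shape = (3, 2, 2, 1)

Row-insert the values π_1, π_2, … into P one at a time, bumping the leftmost entry strictly greater than the inserted value down to the next row. The recording tableau Q records, in position (i, j), the step at which that cell was added to P.
  Insert 7 (step 1): P = [7];  Q = [1]
  Insert 4 (step 2): P = [4] / [7];  Q = [1] / [2]
  Insert 2 (step 3): P = [2] / [4] / [7];  Q = [1] / [2] / [3]
  Insert 6 (step 4): P = [2, 6] / [4] / [7];  Q = [1, 4] / [2] / [3]
  Insert 1 (step 5): P = [1, 6] / [2] / [4] / [7];  Q = [1, 4] / [2] / [3] / [5]
  Insert 8 (step 6): P = [1, 6, 8] / [2] / [4] / [7];  Q = [1, 4, 6] / [2] / [3] / [5]
  Insert 5 (step 7): P = [1, 5, 8] / [2, 6] / [4] / [7];  Q = [1, 4, 6] / [2, 7] / [3] / [5]
  Insert 3 (step 8): P = [1, 3, 8] / [2, 5] / [4, 6] / [7];  Q = [1, 4, 6] / [2, 7] / [3, 8] / [5]
Final shape: (3, 2, 2, 1).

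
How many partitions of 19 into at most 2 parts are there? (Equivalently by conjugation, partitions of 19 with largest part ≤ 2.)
p(19, parts ≤ 2) = 10

Use the recurrence p(n, m) = p(n, m−1) + p(n−m, m): either the largest part is < m (count p(n, m−1)) or the largest part is exactly m (remove one copy of m, count p(n−m, m)). With p(0, ·) = 1 this gives p(19, parts ≤ 2) = 10. (By conjugating Young diagrams, this also counts partitions of 19 into at most 2 parts.)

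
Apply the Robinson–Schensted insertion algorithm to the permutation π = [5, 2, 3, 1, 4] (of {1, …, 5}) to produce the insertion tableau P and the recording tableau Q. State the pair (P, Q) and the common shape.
P = [1, 3, 4] / [2] / [5];  Q = [1, 3, 5] / [2] / [4];  common shape = (3, 1, 1)

Row-insert the values π_1, π_2, … into P one at a time, bumping the leftmost entry strictly greater than the inserted value down to the next row. The recording tableau Q records, in position (i, j), the step at which that cell was added to P.
  Insert 5 (step 1): P = [5];  Q = [1]
  Insert 2 (step 2): P = [2] / [5];  Q = [1] / [2]
  Insert 3 (step 3): P = [2, 3] / [5];  Q = [1, 3] / [2]
  Insert 1 (step 4): P = [1, 3] / [2] / [5];  Q = [1, 3] / [2] / [4]
  Insert 4 (step 5): P = [1, 3, 4] / [2] / [5];  Q = [1, 3, 5] / [2] / [4]
Final shape: (3, 1, 1).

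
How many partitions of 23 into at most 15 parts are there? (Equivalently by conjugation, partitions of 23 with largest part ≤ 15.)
p(23, parts ≤ 15) = 1210

Use the recurrence p(n, m) = p(n, m−1) + p(n−m, m): either the largest part is < m (count p(n, m−1)) or the largest part is exactly m (remove one copy of m, count p(n−m, m)). With p(0, ·) = 1 this gives p(23, parts ≤ 15) = 1210. (By conjugating Young diagrams, this also counts partitions of 23 into at most 15 parts.)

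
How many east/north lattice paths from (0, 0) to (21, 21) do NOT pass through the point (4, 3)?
Number of paths = 379443006690

Total paths from (0, 0) to (21, 21): C(42, 21) = 538257874440. Paths through (4, 3): (paths (0, 0) → (4, 3)) × (paths (4, 3) → (21, 21)) = C(7, 4) · C(35, 17) = 35 · 4537567650 = 158814867750. Avoidance count = 538257874440 − 158814867750 = 379443006690.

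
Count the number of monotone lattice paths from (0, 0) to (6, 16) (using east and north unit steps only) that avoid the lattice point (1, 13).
Number of paths = 73829

Total paths from (0, 0) to (6, 16): C(22, 6) = 74613. Paths through (1, 13): (paths (0, 0) → (1, 13)) × (paths (1, 13) → (6, 16)) = C(14, 1) · C(8, 5) = 14 · 56 = 784. Avoidance count = 74613 − 784 = 73829.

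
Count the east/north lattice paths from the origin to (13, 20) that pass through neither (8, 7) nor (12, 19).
Number of paths = 259213710

Inclusion–exclusion. Total paths: C(33, 13) = 573166440. Through P₁: C(15, 8)·C(18, 5) = 55135080. Through P₂: C(31, 12)·C(2, 1) = 282241050. Since P₁ is strictly southwest of P₂, a monotone path through both must visit P₁ then P₂; paths through both = C(15, 8)·C(16, 4)·C(2, 1) = 23423400. Avoid both = 573166440 − 55135080 − 282241050 + 23423400 = 259213710.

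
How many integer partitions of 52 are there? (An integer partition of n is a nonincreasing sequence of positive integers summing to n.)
p(52) = 281589

Compute p(n) via the recurrence p(n, m) = p(n, m−1) + p(n−m, m), where p(n, m) counts partitions of n with all parts ≤ m and p(n) = p(n, n). The base cases are p(0, m) = 1 and p(n, 0) = 0 for n > 0. Filling the table yields p(52) = 281589. (Euler's pentagonal recurrence is an alternative.)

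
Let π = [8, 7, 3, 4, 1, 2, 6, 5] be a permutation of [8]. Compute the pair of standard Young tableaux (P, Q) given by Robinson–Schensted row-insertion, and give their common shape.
P = [1, 2, 5] / [3, 4, 6] / [7] / [8];  Q = [1, 4, 7] / [2, 6, 8] / [3] / [5];  common shape = (3, 3, 1, 1)

Row-insert the values π_1, π_2, … into P one at a time, bumping the leftmost entry strictly greater than the inserted value down to the next row. The recording tableau Q records, in position (i, j), the step at which that cell was added to P.
  Insert 8 (step 1): P = [8];  Q = [1]
  Insert 7 (step 2): P = [7] / [8];  Q = [1] / [2]
  Insert 3 (step 3): P = [3] / [7] / [8];  Q = [1] / [2] / [3]
  Insert 4 (step 4): P = [3, 4] / [7] / [8];  Q = [1, 4] / [2] / [3]
  Insert 1 (step 5): P = [1, 4] / [3] / [7] / [8];  Q = [1, 4] / [2] / [3] / [5]
  Insert 2 (step 6): P = [1, 2] / [3, 4] / [7] / [8];  Q = [1, 4] / [2, 6] / [3] / [5]
  Insert 6 (step 7): P = [1, 2, 6] / [3, 4] / [7] / [8];  Q = [1, 4, 7] / [2, 6] / [3] / [5]
  Insert 5 (step 8): P = [1, 2, 5] / [3, 4, 6] / [7] / [8];  Q = [1, 4, 7] / [2, 6, 8] / [3] / [5]
Final shape: (3, 3, 1, 1).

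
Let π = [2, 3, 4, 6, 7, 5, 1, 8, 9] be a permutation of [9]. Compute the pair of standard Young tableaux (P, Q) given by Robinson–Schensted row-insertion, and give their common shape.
P = [1, 3, 4, 5, 7, 8, 9] / [2] / [6];  Q = [1, 2, 3, 4, 5, 8, 9] / [6] / [7];  common shape = (7, 1, 1)

Row-insert the values π_1, π_2, … into P one at a time, bumping the leftmost entry strictly greater than the inserted value down to the next row. The recording tableau Q records, in position (i, j), the step at which that cell was added to P.
  Insert 2 (step 1): P = [2];  Q = [1]
  Insert 3 (step 2): P = [2, 3];  Q = [1, 2]
  Insert 4 (step 3): P = [2, 3, 4];  Q = [1, 2, 3]
  Insert 6 (step 4): P = [2, 3, 4, 6];  Q = [1, 2, 3, 4]
  Insert 7 (step 5): P = [2, 3, 4, 6, 7];  Q = [1, 2, 3, 4, 5]
  Insert 5 (step 6): P = [2, 3, 4, 5, 7] / [6];  Q = [1, 2, 3, 4, 5] / [6]
  Insert 1 (step 7): P = [1, 3, 4, 5, 7] / [2] / [6];  Q = [1, 2, 3, 4, 5] / [6] / [7]
  Insert 8 (step 8): P = [1, 3, 4, 5, 7, 8] / [2] / [6];  Q = [1, 2, 3, 4, 5, 8] / [6] / [7]
  Insert 9 (step 9): P = [1, 3, 4, 5, 7, 8, 9] / [2] / [6];  Q = [1, 2, 3, 4, 5, 8, 9] / [6] / [7]
Final shape: (7, 1, 1).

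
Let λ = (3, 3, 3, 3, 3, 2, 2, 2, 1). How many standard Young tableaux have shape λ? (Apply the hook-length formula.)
# SYT of shape (3, 3, 3, 3, 3, 2, 2, 2, 1) = 31039008

Hook-length formula: f^λ = n! / Π hook(c), product over all cells c of the Young diagram. For λ = (3, 3, 3, 3, 3, 2, 2, 2, 1), n = 22 boxes. Hook lengths by row (left-to-right, top-to-bottom): [11, 9, 5]; [10, 8, 4]; [9, 7, 3]; [8, 6, 2]; [7, 5, 1]; [5, 3]; [4, 2]; [3, 1]; [1]. Product of hooks = 36212520960000. So f^λ = 22! / 36212520960000 = 1124000727777607680000 / 36212520960000 = 31039008.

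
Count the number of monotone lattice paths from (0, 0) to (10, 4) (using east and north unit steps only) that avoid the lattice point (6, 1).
Number of paths = 756

Total paths from (0, 0) to (10, 4): C(14, 10) = 1001. Paths through (6, 1): (paths (0, 0) → (6, 1)) × (paths (6, 1) → (10, 4)) = C(7, 6) · C(7, 4) = 7 · 35 = 245. Avoidance count = 1001 − 245 = 756.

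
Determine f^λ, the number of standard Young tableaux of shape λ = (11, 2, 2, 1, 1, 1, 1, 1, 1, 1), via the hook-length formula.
# SYT of shape (11, 2, 2, 1, 1, 1, 1, 1, 1, 1) = 14226212

Hook-length formula: f^λ = n! / Π hook(c), product over all cells c of the Young diagram. For λ = (11, 2, 2, 1, 1, 1, 1, 1, 1, 1), n = 22 boxes. Hook lengths by row (left-to-right, top-to-bottom): [20, 12, 9, 8, 7, 6, 5, 4, 3, 2, 1]; [10, 2]; [9, 1]; [7]; [6]; [5]; [4]; [3]; [2]; [1]. Product of hooks = 79009136640000. So f^λ = 22! / 79009136640000 = 1124000727777607680000 / 79009136640000 = 14226212.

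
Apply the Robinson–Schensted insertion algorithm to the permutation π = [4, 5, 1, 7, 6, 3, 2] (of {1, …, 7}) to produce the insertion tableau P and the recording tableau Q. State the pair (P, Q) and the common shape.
P = [1, 2, 6] / [3, 5] / [4] / [7];  Q = [1, 2, 4] / [3, 5] / [6] / [7];  common shape = (3, 2, 1, 1)

Row-insert the values π_1, π_2, … into P one at a time, bumping the leftmost entry strictly greater than the inserted value down to the next row. The recording tableau Q records, in position (i, j), the step at which that cell was added to P.
  Insert 4 (step 1): P = [4];  Q = [1]
  Insert 5 (step 2): P = [4, 5];  Q = [1, 2]
  Insert 1 (step 3): P = [1, 5] / [4];  Q = [1, 2] / [3]
  Insert 7 (step 4): P = [1, 5, 7] / [4];  Q = [1, 2, 4] / [3]
  Insert 6 (step 5): P = [1, 5, 6] / [4, 7];  Q = [1, 2, 4] / [3, 5]
  Insert 3 (step 6): P = [1, 3, 6] / [4, 5] / [7];  Q = [1, 2, 4] / [3, 5] / [6]
  Insert 2 (step 7): P = [1, 2, 6] / [3, 5] / [4] / [7];  Q = [1, 2, 4] / [3, 5] / [6] / [7]
Final shape: (3, 2, 1, 1).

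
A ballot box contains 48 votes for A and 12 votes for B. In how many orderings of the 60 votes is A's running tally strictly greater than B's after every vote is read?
Strict-lead orderings = 839615306985

Total orderings of the 60 votes with 48 for A: C(60, 48) = 1399358844975. By the Bertrand ballot formula (Cycle Lemma / reflection principle), the number of orderings in which A is strictly ahead of B throughout is (p − q)/(p + q) · C(p + q, p) = (48 − 12)/(48 + 12) · 1399358844975 = 839615306985.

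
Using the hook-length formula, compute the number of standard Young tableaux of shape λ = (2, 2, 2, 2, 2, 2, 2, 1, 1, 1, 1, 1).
# SYT of shape (2, 2, 2, 2, 2, 2, 2, 1, 1, 1, 1, 1) = 23256

Hook-length formula: f^λ = n! / Π hook(c), product over all cells c of the Young diagram. For λ = (2, 2, 2, 2, 2, 2, 2, 1, 1, 1, 1, 1), n = 19 boxes. Hook lengths by row (left-to-right, top-to-bottom): [13, 7]; [12, 6]; [11, 5]; [10, 4]; [9, 3]; [8, 2]; [7, 1]; [5]; [4]; [3]; [2]; [1]. Product of hooks = 5230697472000. So f^λ = 19! / 5230697472000 = 121645100408832000 / 5230697472000 = 23256.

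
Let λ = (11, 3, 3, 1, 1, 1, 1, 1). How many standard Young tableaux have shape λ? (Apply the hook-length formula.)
# SYT of shape (11, 3, 3, 1, 1, 1, 1, 1) = 113163050

Hook-length formula: f^λ = n! / Π hook(c), product over all cells c of the Young diagram. For λ = (11, 3, 3, 1, 1, 1, 1, 1), n = 22 boxes. Hook lengths by row (left-to-right, top-to-bottom): [18, 12, 11, 8, 7, 6, 5, 4, 3, 2, 1]; [9, 3, 2]; [8, 2, 1]; [5]; [4]; [3]; [2]; [1]. Product of hooks = 9932577177600. So f^λ = 22! / 9932577177600 = 1124000727777607680000 / 9932577177600 = 113163050.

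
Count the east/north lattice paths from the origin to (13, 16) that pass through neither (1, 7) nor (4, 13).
Number of paths = 65136715

Inclusion–exclusion. Total paths: C(29, 13) = 67863915. Through P₁: C(8, 1)·C(21, 12) = 2351440. Through P₂: C(17, 4)·C(12, 9) = 523600. Since P₁ is strictly southwest of P₂, a monotone path through both must visit P₁ then P₂; paths through both = C(8, 1)·C(9, 3)·C(12, 9) = 147840. Avoid both = 67863915 − 2351440 − 523600 + 147840 = 65136715.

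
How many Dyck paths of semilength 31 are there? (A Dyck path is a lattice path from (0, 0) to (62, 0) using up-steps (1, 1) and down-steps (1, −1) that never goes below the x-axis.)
C_31 = 14544636039226909

These Dyck paths are counted by the Catalan number C_n = (1/(n + 1)) · C(2n, n). For n = 31: C_31 = (1/32) · C(62, 31) = 465428353255261088/32 = 14544636039226909.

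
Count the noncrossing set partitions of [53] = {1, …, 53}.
C_53 = 116157871455782434250553845880

These noncrossing partitions are counted by the Catalan number C_n = (1/(n + 1)) · C(2n, n). For n = 53: C_53 = (1/54) · C(106, 53) = 6272525058612251449529907677520/54 = 116157871455782434250553845880.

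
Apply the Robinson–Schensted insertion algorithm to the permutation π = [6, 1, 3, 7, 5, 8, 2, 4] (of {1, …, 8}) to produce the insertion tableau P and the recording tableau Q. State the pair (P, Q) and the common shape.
P = [1, 2, 4, 8] / [3, 5] / [6, 7];  Q = [1, 3, 4, 6] / [2, 5] / [7, 8];  common shape = (4, 2, 2)

Row-insert the values π_1, π_2, … into P one at a time, bumping the leftmost entry strictly greater than the inserted value down to the next row. The recording tableau Q records, in position (i, j), the step at which that cell was added to P.
  Insert 6 (step 1): P = [6];  Q = [1]
  Insert 1 (step 2): P = [1] / [6];  Q = [1] / [2]
  Insert 3 (step 3): P = [1, 3] / [6];  Q = [1, 3] / [2]
  Insert 7 (step 4): P = [1, 3, 7] / [6];  Q = [1, 3, 4] / [2]
  Insert 5 (step 5): P = [1, 3, 5] / [6, 7];  Q = [1, 3, 4] / [2, 5]
  Insert 8 (step 6): P = [1, 3, 5, 8] / [6, 7];  Q = [1, 3, 4, 6] / [2, 5]
  Insert 2 (step 7): P = [1, 2, 5, 8] / [3, 7] / [6];  Q = [1, 3, 4, 6] / [2, 5] / [7]
  Insert 4 (step 8): P = [1, 2, 4, 8] / [3, 5] / [6, 7];  Q = [1, 3, 4, 6] / [2, 5] / [7, 8]
Final shape: (4, 2, 2).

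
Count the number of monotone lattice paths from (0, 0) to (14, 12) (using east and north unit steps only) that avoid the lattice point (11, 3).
Number of paths = 9577620

Total paths from (0, 0) to (14, 12): C(26, 14) = 9657700. Paths through (11, 3): (paths (0, 0) → (11, 3)) × (paths (11, 3) → (14, 12)) = C(14, 11) · C(12, 3) = 364 · 220 = 80080. Avoidance count = 9657700 − 80080 = 9577620.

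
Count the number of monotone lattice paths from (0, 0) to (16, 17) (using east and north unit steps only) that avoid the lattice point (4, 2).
Number of paths = 906045210

Total paths from (0, 0) to (16, 17): C(33, 16) = 1166803110. Paths through (4, 2): (paths (0, 0) → (4, 2)) × (paths (4, 2) → (16, 17)) = C(6, 4) · C(27, 12) = 15 · 17383860 = 260757900. Avoidance count = 1166803110 − 260757900 = 906045210.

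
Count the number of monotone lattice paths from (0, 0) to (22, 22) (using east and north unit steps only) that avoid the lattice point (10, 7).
Number of paths = 1766017654440

Total paths from (0, 0) to (22, 22): C(44, 22) = 2104098963720. Paths through (10, 7): (paths (0, 0) → (10, 7)) × (paths (10, 7) → (22, 22)) = C(17, 10) · C(27, 12) = 19448 · 17383860 = 338081309280. Avoidance count = 2104098963720 − 338081309280 = 1766017654440.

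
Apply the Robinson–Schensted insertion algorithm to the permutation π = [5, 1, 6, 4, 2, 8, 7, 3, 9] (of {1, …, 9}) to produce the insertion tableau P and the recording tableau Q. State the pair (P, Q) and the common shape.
P = [1, 2, 3, 9] / [4, 6, 7] / [5, 8];  Q = [1, 3, 6, 9] / [2, 4, 7] / [5, 8];  common shape = (4, 3, 2)

Row-insert the values π_1, π_2, … into P one at a time, bumping the leftmost entry strictly greater than the inserted value down to the next row. The recording tableau Q records, in position (i, j), the step at which that cell was added to P.
  Insert 5 (step 1): P = [5];  Q = [1]
  Insert 1 (step 2): P = [1] / [5];  Q = [1] / [2]
  Insert 6 (step 3): P = [1, 6] / [5];  Q = [1, 3] / [2]
  Insert 4 (step 4): P = [1, 4] / [5, 6];  Q = [1, 3] / [2, 4]
  Insert 2 (step 5): P = [1, 2] / [4, 6] / [5];  Q = [1, 3] / [2, 4] / [5]
  Insert 8 (step 6): P = [1, 2, 8] / [4, 6] / [5];  Q = [1, 3, 6] / [2, 4] / [5]
  Insert 7 (step 7): P = [1, 2, 7] / [4, 6, 8] / [5];  Q = [1, 3, 6] / [2, 4, 7] / [5]
  Insert 3 (step 8): P = [1, 2, 3] / [4, 6, 7] / [5, 8];  Q = [1, 3, 6] / [2, 4, 7] / [5, 8]
  Insert 9 (step 9): P = [1, 2, 3, 9] / [4, 6, 7] / [5, 8];  Q = [1, 3, 6, 9] / [2, 4, 7] / [5, 8]
Final shape: (4, 3, 2).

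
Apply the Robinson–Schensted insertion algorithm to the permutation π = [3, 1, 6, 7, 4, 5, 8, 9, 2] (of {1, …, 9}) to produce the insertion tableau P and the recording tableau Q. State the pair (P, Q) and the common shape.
P = [1, 2, 5, 8, 9] / [3, 4, 7] / [6];  Q = [1, 3, 4, 7, 8] / [2, 5, 6] / [9];  common shape = (5, 3, 1)

Row-insert the values π_1, π_2, … into P one at a time, bumping the leftmost entry strictly greater than the inserted value down to the next row. The recording tableau Q records, in position (i, j), the step at which that cell was added to P.
  Insert 3 (step 1): P = [3];  Q = [1]
  Insert 1 (step 2): P = [1] / [3];  Q = [1] / [2]
  Insert 6 (step 3): P = [1, 6] / [3];  Q = [1, 3] / [2]
  Insert 7 (step 4): P = [1, 6, 7] / [3];  Q = [1, 3, 4] / [2]
  Insert 4 (step 5): P = [1, 4, 7] / [3, 6];  Q = [1, 3, 4] / [2, 5]
  Insert 5 (step 6): P = [1, 4, 5] / [3, 6, 7];  Q = [1, 3, 4] / [2, 5, 6]
  Insert 8 (step 7): P = [1, 4, 5, 8] / [3, 6, 7];  Q = [1, 3, 4, 7] / [2, 5, 6]
  Insert 9 (step 8): P = [1, 4, 5, 8, 9] / [3, 6, 7];  Q = [1, 3, 4, 7, 8] / [2, 5, 6]
  Insert 2 (step 9): P = [1, 2, 5, 8, 9] / [3, 4, 7] / [6];  Q = [1, 3, 4, 7, 8] / [2, 5, 6] / [9]
Final shape: (5, 3, 1).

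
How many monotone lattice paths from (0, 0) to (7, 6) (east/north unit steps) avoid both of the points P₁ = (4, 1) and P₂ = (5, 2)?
Number of paths = 1271

Inclusion–exclusion. Total paths: C(13, 7) = 1716. Through P₁: C(5, 4)·C(8, 3) = 280. Through P₂: C(7, 5)·C(6, 2) = 315. Since P₁ is strictly southwest of P₂, a monotone path through both must visit P₁ then P₂; paths through both = C(5, 4)·C(2, 1)·C(6, 2) = 150. Avoid both = 1716 − 280 − 315 + 150 = 1271.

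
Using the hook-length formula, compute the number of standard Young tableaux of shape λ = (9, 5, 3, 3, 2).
# SYT of shape (9, 5, 3, 3, 2) = 1329603660

Hook-length formula: f^λ = n! / Π hook(c), product over all cells c of the Young diagram. For λ = (9, 5, 3, 3, 2), n = 22 boxes. Hook lengths by row (left-to-right, top-to-bottom): [13, 12, 10, 7, 6, 4, 3, 2, 1]; [8, 7, 5, 2, 1]; [5, 4, 2]; [4, 3, 1]; [2, 1]. Product of hooks = 845365248000. So f^λ = 22! / 845365248000 = 1124000727777607680000 / 845365248000 = 1329603660.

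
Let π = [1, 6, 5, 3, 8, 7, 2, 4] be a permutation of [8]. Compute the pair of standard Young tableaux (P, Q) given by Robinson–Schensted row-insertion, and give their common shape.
P = [1, 2, 4] / [3, 7] / [5, 8] / [6];  Q = [1, 2, 5] / [3, 6] / [4, 8] / [7];  common shape = (3, 2, 2, 1)

Row-insert the values π_1, π_2, … into P one at a time, bumping the leftmost entry strictly greater than the inserted value down to the next row. The recording tableau Q records, in position (i, j), the step at which that cell was added to P.
  Insert 1 (step 1): P = [1];  Q = [1]
  Insert 6 (step 2): P = [1, 6];  Q = [1, 2]
  Insert 5 (step 3): P = [1, 5] / [6];  Q = [1, 2] / [3]
  Insert 3 (step 4): P = [1, 3] / [5] / [6];  Q = [1, 2] / [3] / [4]
  Insert 8 (step 5): P = [1, 3, 8] / [5] / [6];  Q = [1, 2, 5] / [3] / [4]
  Insert 7 (step 6): P = [1, 3, 7] / [5, 8] / [6];  Q = [1, 2, 5] / [3, 6] / [4]
  Insert 2 (step 7): P = [1, 2, 7] / [3, 8] / [5] / [6];  Q = [1, 2, 5] / [3, 6] / [4] / [7]
  Insert 4 (step 8): P = [1, 2, 4] / [3, 7] / [5, 8] / [6];  Q = [1, 2, 5] / [3, 6] / [4, 8] / [7]
Final shape: (3, 2, 2, 1).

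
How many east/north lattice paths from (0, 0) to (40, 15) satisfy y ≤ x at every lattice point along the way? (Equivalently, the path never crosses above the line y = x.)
Number of paths = 7546151552940

By the reflection principle (André's argument), the number of monotone paths to (40, 15) with n ≤ m that never go above y = x is C(55, 40) − C(55, 41) = 11899700525790 − 4353548972850 = 7546151552940.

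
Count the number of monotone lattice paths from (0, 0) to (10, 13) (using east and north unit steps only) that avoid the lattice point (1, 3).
Number of paths = 774554

Total paths from (0, 0) to (10, 13): C(23, 10) = 1144066. Paths through (1, 3): (paths (0, 0) → (1, 3)) × (paths (1, 3) → (10, 13)) = C(4, 1) · C(19, 9) = 4 · 92378 = 369512. Avoidance count = 1144066 − 369512 = 774554.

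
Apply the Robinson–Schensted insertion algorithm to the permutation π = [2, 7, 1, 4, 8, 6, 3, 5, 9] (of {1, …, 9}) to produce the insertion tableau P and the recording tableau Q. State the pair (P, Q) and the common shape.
P = [1, 3, 5, 9] / [2, 4, 6] / [7, 8];  Q = [1, 2, 5, 9] / [3, 4, 6] / [7, 8];  common shape = (4, 3, 2)

Row-insert the values π_1, π_2, … into P one at a time, bumping the leftmost entry strictly greater than the inserted value down to the next row. The recording tableau Q records, in position (i, j), the step at which that cell was added to P.
  Insert 2 (step 1): P = [2];  Q = [1]
  Insert 7 (step 2): P = [2, 7];  Q = [1, 2]
  Insert 1 (step 3): P = [1, 7] / [2];  Q = [1, 2] / [3]
  Insert 4 (step 4): P = [1, 4] / [2, 7];  Q = [1, 2] / [3, 4]
  Insert 8 (step 5): P = [1, 4, 8] / [2, 7];  Q = [1, 2, 5] / [3, 4]
  Insert 6 (step 6): P = [1, 4, 6] / [2, 7, 8];  Q = [1, 2, 5] / [3, 4, 6]
  Insert 3 (step 7): P = [1, 3, 6] / [2, 4, 8] / [7];  Q = [1, 2, 5] / [3, 4, 6] / [7]
  Insert 5 (step 8): P = [1, 3, 5] / [2, 4, 6] / [7, 8];  Q = [1, 2, 5] / [3, 4, 6] / [7, 8]
  Insert 9 (step 9): P = [1, 3, 5, 9] / [2, 4, 6] / [7, 8];  Q = [1, 2, 5, 9] / [3, 4, 6] / [7, 8]
Final shape: (4, 3, 2).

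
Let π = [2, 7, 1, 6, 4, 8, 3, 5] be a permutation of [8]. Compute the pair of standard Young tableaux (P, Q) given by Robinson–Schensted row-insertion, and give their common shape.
P = [1, 3, 5] / [2, 4, 8] / [6] / [7];  Q = [1, 2, 6] / [3, 4, 8] / [5] / [7];  common shape = (3, 3, 1, 1)

Row-insert the values π_1, π_2, … into P one at a time, bumping the leftmost entry strictly greater than the inserted value down to the next row. The recording tableau Q records, in position (i, j), the step at which that cell was added to P.
  Insert 2 (step 1): P = [2];  Q = [1]
  Insert 7 (step 2): P = [2, 7];  Q = [1, 2]
  Insert 1 (step 3): P = [1, 7] / [2];  Q = [1, 2] / [3]
  Insert 6 (step 4): P = [1, 6] / [2, 7];  Q = [1, 2] / [3, 4]
  Insert 4 (step 5): P = [1, 4] / [2, 6] / [7];  Q = [1, 2] / [3, 4] / [5]
  Insert 8 (step 6): P = [1, 4, 8] / [2, 6] / [7];  Q = [1, 2, 6] / [3, 4] / [5]
  Insert 3 (step 7): P = [1, 3, 8] / [2, 4] / [6] / [7];  Q = [1, 2, 6] / [3, 4] / [5] / [7]
  Insert 5 (step 8): P = [1, 3, 5] / [2, 4, 8] / [6] / [7];  Q = [1, 2, 6] / [3, 4, 8] / [5] / [7]
Final shape: (3, 3, 1, 1).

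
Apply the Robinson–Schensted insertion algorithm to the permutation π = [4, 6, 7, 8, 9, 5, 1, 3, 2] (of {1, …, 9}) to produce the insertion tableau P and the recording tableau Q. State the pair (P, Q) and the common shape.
P = [1, 2, 7, 8, 9] / [3, 5] / [4] / [6];  Q = [1, 2, 3, 4, 5] / [6, 8] / [7] / [9];  common shape = (5, 2, 1, 1)

Row-insert the values π_1, π_2, … into P one at a time, bumping the leftmost entry strictly greater than the inserted value down to the next row. The recording tableau Q records, in position (i, j), the step at which that cell was added to P.
  Insert 4 (step 1): P = [4];  Q = [1]
  Insert 6 (step 2): P = [4, 6];  Q = [1, 2]
  Insert 7 (step 3): P = [4, 6, 7];  Q = [1, 2, 3]
  Insert 8 (step 4): P = [4, 6, 7, 8];  Q = [1, 2, 3, 4]
  Insert 9 (step 5): P = [4, 6, 7, 8, 9];  Q = [1, 2, 3, 4, 5]
  Insert 5 (step 6): P = [4, 5, 7, 8, 9] / [6];  Q = [1, 2, 3, 4, 5] / [6]
  Insert 1 (step 7): P = [1, 5, 7, 8, 9] / [4] / [6];  Q = [1, 2, 3, 4, 5] / [6] / [7]
  Insert 3 (step 8): P = [1, 3, 7, 8, 9] / [4, 5] / [6];  Q = [1, 2, 3, 4, 5] / [6, 8] / [7]
  Insert 2 (step 9): P = [1, 2, 7, 8, 9] / [3, 5] / [4] / [6];  Q = [1, 2, 3, 4, 5] / [6, 8] / [7] / [9]
Final shape: (5, 2, 1, 1).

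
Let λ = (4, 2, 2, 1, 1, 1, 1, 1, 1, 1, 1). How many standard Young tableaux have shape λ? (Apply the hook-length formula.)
# SYT of shape (4, 2, 2, 1, 1, 1, 1, 1, 1, 1, 1) = 16848

Hook-length formula: f^λ = n! / Π hook(c), product over all cells c of the Young diagram. For λ = (4, 2, 2, 1, 1, 1, 1, 1, 1, 1, 1), n = 16 boxes. Hook lengths by row (left-to-right, top-to-bottom): [14, 5, 2, 1]; [11, 2]; [10, 1]; [8]; [7]; [6]; [5]; [4]; [3]; [2]; [1]. Product of hooks = 1241856000. So f^λ = 16! / 1241856000 = 20922789888000 / 1241856000 = 16848.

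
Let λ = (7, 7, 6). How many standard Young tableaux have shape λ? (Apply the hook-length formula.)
# SYT of shape (7, 7, 6) = 1385670

Hook-length formula: f^λ = n! / Π hook(c), product over all cells c of the Young diagram. For λ = (7, 7, 6), n = 20 boxes. Hook lengths by row (left-to-right, top-to-bottom): [9, 8, 7, 6, 5, 4, 2]; [8, 7, 6, 5, 4, 3, 1]; [6, 5, 4, 3, 2, 1]. Product of hooks = 1755758592000. So f^λ = 20! / 1755758592000 = 2432902008176640000 / 1755758592000 = 1385670.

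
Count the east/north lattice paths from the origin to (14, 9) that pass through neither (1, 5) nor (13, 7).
Number of paths = 571988

Inclusion–exclusion. Total paths: C(23, 14) = 817190. Through P₁: C(6, 1)·C(17, 13) = 14280. Through P₂: C(20, 13)·C(3, 1) = 232560. Since P₁ is strictly southwest of P₂, a monotone path through both must visit P₁ then P₂; paths through both = C(6, 1)·C(14, 12)·C(3, 1) = 1638. Avoid both = 817190 − 14280 − 232560 + 1638 = 571988.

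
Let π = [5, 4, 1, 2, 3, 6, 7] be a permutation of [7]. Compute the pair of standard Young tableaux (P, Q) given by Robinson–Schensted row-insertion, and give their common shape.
P = [1, 2, 3, 6, 7] / [4] / [5];  Q = [1, 4, 5, 6, 7] / [2] / [3];  common shape = (5, 1, 1)

Row-insert the values π_1, π_2, … into P one at a time, bumping the leftmost entry strictly greater than the inserted value down to the next row. The recording tableau Q records, in position (i, j), the step at which that cell was added to P.
  Insert 5 (step 1): P = [5];  Q = [1]
  Insert 4 (step 2): P = [4] / [5];  Q = [1] / [2]
  Insert 1 (step 3): P = [1] / [4] / [5];  Q = [1] / [2] / [3]
  Insert 2 (step 4): P = [1, 2] / [4] / [5];  Q = [1, 4] / [2] / [3]
  Insert 3 (step 5): P = [1, 2, 3] / [4] / [5];  Q = [1, 4, 5] / [2] / [3]
  Insert 6 (step 6): P = [1, 2, 3, 6] / [4] / [5];  Q = [1, 4, 5, 6] / [2] / [3]
  Insert 7 (step 7): P = [1, 2, 3, 6, 7] / [4] / [5];  Q = [1, 4, 5, 6, 7] / [2] / [3]
Final shape: (5, 1, 1).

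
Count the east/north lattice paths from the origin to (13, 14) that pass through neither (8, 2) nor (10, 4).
Number of paths = 19570774

Inclusion–exclusion. Total paths: C(27, 13) = 20058300. Through P₁: C(10, 8)·C(17, 5) = 278460. Through P₂: C(14, 10)·C(13, 3) = 286286. Since P₁ is strictly southwest of P₂, a monotone path through both must visit P₁ then P₂; paths through both = C(10, 8)·C(4, 2)·C(13, 3) = 77220. Avoid both = 20058300 − 278460 − 286286 + 77220 = 19570774.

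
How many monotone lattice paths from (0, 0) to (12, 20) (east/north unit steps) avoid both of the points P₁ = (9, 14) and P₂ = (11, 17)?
Number of paths = 103939760

Inclusion–exclusion. Total paths: C(32, 12) = 225792840. Through P₁: C(23, 9)·C(9, 3) = 68643960. Through P₂: C(28, 11)·C(4, 1) = 85896720. Since P₁ is strictly southwest of P₂, a monotone path through both must visit P₁ then P₂; paths through both = C(23, 9)·C(5, 2)·C(4, 1) = 32687600. Avoid both = 225792840 − 68643960 − 85896720 + 32687600 = 103939760.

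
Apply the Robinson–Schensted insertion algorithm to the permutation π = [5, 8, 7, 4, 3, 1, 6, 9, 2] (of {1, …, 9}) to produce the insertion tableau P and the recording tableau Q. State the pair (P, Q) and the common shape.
P = [1, 2, 9] / [3, 6] / [4, 7] / [5] / [8];  Q = [1, 2, 8] / [3, 7] / [4, 9] / [5] / [6];  common shape = (3, 2, 2, 1, 1)

Row-insert the values π_1, π_2, … into P one at a time, bumping the leftmost entry strictly greater than the inserted value down to the next row. The recording tableau Q records, in position (i, j), the step at which that cell was added to P.
  Insert 5 (step 1): P = [5];  Q = [1]
  Insert 8 (step 2): P = [5, 8];  Q = [1, 2]
  Insert 7 (step 3): P = [5, 7] / [8];  Q = [1, 2] / [3]
  Insert 4 (step 4): P = [4, 7] / [5] / [8];  Q = [1, 2] / [3] / [4]
  Insert 3 (step 5): P = [3, 7] / [4] / [5] / [8];  Q = [1, 2] / [3] / [4] / [5]
  Insert 1 (step 6): P = [1, 7] / [3] / [4] / [5] / [8];  Q = [1, 2] / [3] / [4] / [5] / [6]
  Insert 6 (step 7): P = [1, 6] / [3, 7] / [4] / [5] / [8];  Q = [1, 2] / [3, 7] / [4] / [5] / [6]
  Insert 9 (step 8): P = [1, 6, 9] / [3, 7] / [4] / [5] / [8];  Q = [1, 2, 8] / [3, 7] / [4] / [5] / [6]
  Insert 2 (step 9): P = [1, 2, 9] / [3, 6] / [4, 7] / [5] / [8];  Q = [1, 2, 8] / [3, 7] / [4, 9] / [5] / [6]
Final shape: (3, 2, 2, 1, 1).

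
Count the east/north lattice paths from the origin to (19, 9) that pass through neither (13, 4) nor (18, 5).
Number of paths = 5710495

Inclusion–exclusion. Total paths: C(28, 19) = 6906900. Through P₁: C(17, 13)·C(11, 6) = 1099560. Through P₂: C(23, 18)·C(5, 1) = 168245. Since P₁ is strictly southwest of P₂, a monotone path through both must visit P₁ then P₂; paths through both = C(17, 13)·C(6, 5)·C(5, 1) = 71400. Avoid both = 6906900 − 1099560 − 168245 + 71400 = 5710495.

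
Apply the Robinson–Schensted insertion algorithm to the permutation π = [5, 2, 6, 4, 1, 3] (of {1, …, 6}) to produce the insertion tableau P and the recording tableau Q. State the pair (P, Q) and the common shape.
P = [1, 3] / [2, 4] / [5, 6];  Q = [1, 3] / [2, 4] / [5, 6];  common shape = (2, 2, 2)

Row-insert the values π_1, π_2, … into P one at a time, bumping the leftmost entry strictly greater than the inserted value down to the next row. The recording tableau Q records, in position (i, j), the step at which that cell was added to P.
  Insert 5 (step 1): P = [5];  Q = [1]
  Insert 2 (step 2): P = [2] / [5];  Q = [1] / [2]
  Insert 6 (step 3): P = [2, 6] / [5];  Q = [1, 3] / [2]
  Insert 4 (step 4): P = [2, 4] / [5, 6];  Q = [1, 3] / [2, 4]
  Insert 1 (step 5): P = [1, 4] / [2, 6] / [5];  Q = [1, 3] / [2, 4] / [5]
  Insert 3 (step 6): P = [1, 3] / [2, 4] / [5, 6];  Q = [1, 3] / [2, 4] / [5, 6]
Final shape: (2, 2, 2).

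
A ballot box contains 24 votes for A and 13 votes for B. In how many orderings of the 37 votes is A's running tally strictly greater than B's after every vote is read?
Strict-lead orderings = 1059111900

Total orderings of the 37 votes with 24 for A: C(37, 24) = 3562467300. By the Bertrand ballot formula (Cycle Lemma / reflection principle), the number of orderings in which A is strictly ahead of B throughout is (p − q)/(p + q) · C(p + q, p) = (24 − 13)/(24 + 13) · 3562467300 = 1059111900.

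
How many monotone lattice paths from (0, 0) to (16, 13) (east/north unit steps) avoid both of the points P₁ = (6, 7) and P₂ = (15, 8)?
Number of paths = 51283263

Inclusion–exclusion. Total paths: C(29, 16) = 67863915. Through P₁: C(13, 6)·C(16, 10) = 13741728. Through P₂: C(23, 15)·C(6, 1) = 2941884. Since P₁ is strictly southwest of P₂, a monotone path through both must visit P₁ then P₂; paths through both = C(13, 6)·C(10, 9)·C(6, 1) = 102960. Avoid both = 67863915 − 13741728 − 2941884 + 102960 = 51283263.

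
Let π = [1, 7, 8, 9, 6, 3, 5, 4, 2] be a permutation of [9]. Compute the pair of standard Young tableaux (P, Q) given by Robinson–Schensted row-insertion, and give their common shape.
P = [1, 2, 4, 9] / [3, 8] / [5] / [6] / [7];  Q = [1, 2, 3, 4] / [5, 7] / [6] / [8] / [9];  common shape = (4, 2, 1, 1, 1)

Row-insert the values π_1, π_2, … into P one at a time, bumping the leftmost entry strictly greater than the inserted value down to the next row. The recording tableau Q records, in position (i, j), the step at which that cell was added to P.
  Insert 1 (step 1): P = [1];  Q = [1]
  Insert 7 (step 2): P = [1, 7];  Q = [1, 2]
  Insert 8 (step 3): P = [1, 7, 8];  Q = [1, 2, 3]
  Insert 9 (step 4): P = [1, 7, 8, 9];  Q = [1, 2, 3, 4]
  Insert 6 (step 5): P = [1, 6, 8, 9] / [7];  Q = [1, 2, 3, 4] / [5]
  Insert 3 (step 6): P = [1, 3, 8, 9] / [6] / [7];  Q = [1, 2, 3, 4] / [5] / [6]
  Insert 5 (step 7): P = [1, 3, 5, 9] / [6, 8] / [7];  Q = [1, 2, 3, 4] / [5, 7] / [6]
  Insert 4 (step 8): P = [1, 3, 4, 9] / [5, 8] / [6] / [7];  Q = [1, 2, 3, 4] / [5, 7] / [6] / [8]
  Insert 2 (step 9): P = [1, 2, 4, 9] / [3, 8] / [5] / [6] / [7];  Q = [1, 2, 3, 4] / [5, 7] / [6] / [8] / [9]
Final shape: (4, 2, 1, 1, 1).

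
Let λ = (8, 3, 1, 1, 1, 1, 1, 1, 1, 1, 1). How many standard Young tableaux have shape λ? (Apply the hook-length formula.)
# SYT of shape (8, 3, 1, 1, 1, 1, 1, 1, 1, 1, 1) = 2309450

Hook-length formula: f^λ = n! / Π hook(c), product over all cells c of the Young diagram. For λ = (8, 3, 1, 1, 1, 1, 1, 1, 1, 1, 1), n = 20 boxes. Hook lengths by row (left-to-right, top-to-bottom): [18, 8, 7, 5, 4, 3, 2, 1]; [12, 2, 1]; [9]; [8]; [7]; [6]; [5]; [4]; [3]; [2]; [1]. Product of hooks = 1053455155200. So f^λ = 20! / 1053455155200 = 2432902008176640000 / 1053455155200 = 2309450.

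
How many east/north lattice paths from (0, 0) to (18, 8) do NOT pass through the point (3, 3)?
Number of paths = 1252195

Total paths from (0, 0) to (18, 8): C(26, 18) = 1562275. Paths through (3, 3): (paths (0, 0) → (3, 3)) × (paths (3, 3) → (18, 8)) = C(6, 3) · C(20, 15) = 20 · 15504 = 310080. Avoidance count = 1562275 − 310080 = 1252195.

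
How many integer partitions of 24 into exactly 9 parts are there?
p(24, 9 parts) = 157

Partitions of n into exactly k parts are in bijection with partitions of n − k into at most k parts (subtract 1 from each part). So p(24, exactly 9) = p(15, parts ≤ 9). Computing via the recurrence p(m, j) = p(m, j−1) + p(m−j, j) gives 157.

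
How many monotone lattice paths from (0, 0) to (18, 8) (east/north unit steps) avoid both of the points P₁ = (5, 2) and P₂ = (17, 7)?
Number of paths = 560191

Inclusion–exclusion. Total paths: C(26, 18) = 1562275. Through P₁: C(7, 5)·C(19, 13) = 569772. Through P₂: C(24, 17)·C(2, 1) = 692208. Since P₁ is strictly southwest of P₂, a monotone path through both must visit P₁ then P₂; paths through both = C(7, 5)·C(17, 12)·C(2, 1) = 259896. Avoid both = 1562275 − 569772 − 692208 + 259896 = 560191.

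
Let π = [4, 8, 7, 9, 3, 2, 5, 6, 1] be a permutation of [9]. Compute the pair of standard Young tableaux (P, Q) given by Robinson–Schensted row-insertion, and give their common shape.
P = [1, 5, 6] / [2, 7, 9] / [3] / [4] / [8];  Q = [1, 2, 4] / [3, 7, 8] / [5] / [6] / [9];  common shape = (3, 3, 1, 1, 1)

Row-insert the values π_1, π_2, … into P one at a time, bumping the leftmost entry strictly greater than the inserted value down to the next row. The recording tableau Q records, in position (i, j), the step at which that cell was added to P.
  Insert 4 (step 1): P = [4];  Q = [1]
  Insert 8 (step 2): P = [4, 8];  Q = [1, 2]
  Insert 7 (step 3): P = [4, 7] / [8];  Q = [1, 2] / [3]
  Insert 9 (step 4): P = [4, 7, 9] / [8];  Q = [1, 2, 4] / [3]
  Insert 3 (step 5): P = [3, 7, 9] / [4] / [8];  Q = [1, 2, 4] / [3] / [5]
  Insert 2 (step 6): P = [2, 7, 9] / [3] / [4] / [8];  Q = [1, 2, 4] / [3] / [5] / [6]
  Insert 5 (step 7): P = [2, 5, 9] / [3, 7] / [4] / [8];  Q = [1, 2, 4] / [3, 7] / [5] / [6]
  Insert 6 (step 8): P = [2, 5, 6] / [3, 7, 9] / [4] / [8];  Q = [1, 2, 4] / [3, 7, 8] / [5] / [6]
  Insert 1 (step 9): P = [1, 5, 6] / [2, 7, 9] / [3] / [4] / [8];  Q = [1, 2, 4] / [3, 7, 8] / [5] / [6] / [9]
Final shape: (3, 3, 1, 1, 1).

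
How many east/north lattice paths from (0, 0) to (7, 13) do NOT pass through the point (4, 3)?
Number of paths = 67510

Total paths from (0, 0) to (7, 13): C(20, 7) = 77520. Paths through (4, 3): (paths (0, 0) → (4, 3)) × (paths (4, 3) → (7, 13)) = C(7, 4) · C(13, 3) = 35 · 286 = 10010. Avoidance count = 77520 − 10010 = 67510.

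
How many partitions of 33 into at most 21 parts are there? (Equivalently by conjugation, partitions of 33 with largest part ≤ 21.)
p(33, parts ≤ 21) = 9948

Use the recurrence p(n, m) = p(n, m−1) + p(n−m, m): either the largest part is < m (count p(n, m−1)) or the largest part is exactly m (remove one copy of m, count p(n−m, m)). With p(0, ·) = 1 this gives p(33, parts ≤ 21) = 9948. (By conjugating Young diagrams, this also counts partitions of 33 into at most 21 parts.)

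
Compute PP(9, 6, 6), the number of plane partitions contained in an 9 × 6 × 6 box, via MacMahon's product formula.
PP(9, 6, 6) = 6062460972064640

Evaluate the triple product over i = 1..9, j = 1..6, k = 1..6. The factors are (2/1) · (3/2) · (4/3) · (5/4) · (6/5) · (7/6) · (3/2) · (4/3) · … (324 factors total). The numerators and denominators telescope so the product is an integer; carrying out the multiplication exactly gives PP(9, 6, 6) = 6062460972064640.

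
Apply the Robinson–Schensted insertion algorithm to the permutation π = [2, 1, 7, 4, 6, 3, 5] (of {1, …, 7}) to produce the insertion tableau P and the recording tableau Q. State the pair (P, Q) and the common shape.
P = [1, 3, 5] / [2, 4, 6] / [7];  Q = [1, 3, 5] / [2, 4, 7] / [6];  common shape = (3, 3, 1)

Row-insert the values π_1, π_2, … into P one at a time, bumping the leftmost entry strictly greater than the inserted value down to the next row. The recording tableau Q records, in position (i, j), the step at which that cell was added to P.
  Insert 2 (step 1): P = [2];  Q = [1]
  Insert 1 (step 2): P = [1] / [2];  Q = [1] / [2]
  Insert 7 (step 3): P = [1, 7] / [2];  Q = [1, 3] / [2]
  Insert 4 (step 4): P = [1, 4] / [2, 7];  Q = [1, 3] / [2, 4]
  Insert 6 (step 5): P = [1, 4, 6] / [2, 7];  Q = [1, 3, 5] / [2, 4]
  Insert 3 (step 6): P = [1, 3, 6] / [2, 4] / [7];  Q = [1, 3, 5] / [2, 4] / [6]
  Insert 5 (step 7): P = [1, 3, 5] / [2, 4, 6] / [7];  Q = [1, 3, 5] / [2, 4, 7] / [6]
Final shape: (3, 3, 1).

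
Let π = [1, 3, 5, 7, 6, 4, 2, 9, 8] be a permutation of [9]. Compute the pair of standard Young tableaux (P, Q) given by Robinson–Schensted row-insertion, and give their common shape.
P = [1, 2, 4, 6, 8] / [3, 9] / [5] / [7];  Q = [1, 2, 3, 4, 8] / [5, 9] / [6] / [7];  common shape = (5, 2, 1, 1)

Row-insert the values π_1, π_2, … into P one at a time, bumping the leftmost entry strictly greater than the inserted value down to the next row. The recording tableau Q records, in position (i, j), the step at which that cell was added to P.
  Insert 1 (step 1): P = [1];  Q = [1]
  Insert 3 (step 2): P = [1, 3];  Q = [1, 2]
  Insert 5 (step 3): P = [1, 3, 5];  Q = [1, 2, 3]
  Insert 7 (step 4): P = [1, 3, 5, 7];  Q = [1, 2, 3, 4]
  Insert 6 (step 5): P = [1, 3, 5, 6] / [7];  Q = [1, 2, 3, 4] / [5]
  Insert 4 (step 6): P = [1, 3, 4, 6] / [5] / [7];  Q = [1, 2, 3, 4] / [5] / [6]
  Insert 2 (step 7): P = [1, 2, 4, 6] / [3] / [5] / [7];  Q = [1, 2, 3, 4] / [5] / [6] / [7]
  Insert 9 (step 8): P = [1, 2, 4, 6, 9] / [3] / [5] / [7];  Q = [1, 2, 3, 4, 8] / [5] / [6] / [7]
  Insert 8 (step 9): P = [1, 2, 4, 6, 8] / [3, 9] / [5] / [7];  Q = [1, 2, 3, 4, 8] / [5, 9] / [6] / [7]
Final shape: (5, 2, 1, 1).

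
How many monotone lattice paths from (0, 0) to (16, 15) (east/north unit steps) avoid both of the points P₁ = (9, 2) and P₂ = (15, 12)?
Number of paths = 228502915

Inclusion–exclusion. Total paths: C(31, 16) = 300540195. Through P₁: C(11, 9)·C(20, 7) = 4263600. Through P₂: C(27, 15)·C(4, 1) = 69535440. Since P₁ is strictly southwest of P₂, a monotone path through both must visit P₁ then P₂; paths through both = C(11, 9)·C(16, 6)·C(4, 1) = 1761760. Avoid both = 300540195 − 4263600 − 69535440 + 1761760 = 228502915.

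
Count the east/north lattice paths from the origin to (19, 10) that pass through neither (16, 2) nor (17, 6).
Number of paths = 18502035

Inclusion–exclusion. Total paths: C(29, 19) = 20030010. Through P₁: C(18, 16)·C(11, 3) = 25245. Through P₂: C(23, 17)·C(6, 2) = 1514205. Since P₁ is strictly southwest of P₂, a monotone path through both must visit P₁ then P₂; paths through both = C(18, 16)·C(5, 1)·C(6, 2) = 11475. Avoid both = 20030010 − 25245 − 1514205 + 11475 = 18502035.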